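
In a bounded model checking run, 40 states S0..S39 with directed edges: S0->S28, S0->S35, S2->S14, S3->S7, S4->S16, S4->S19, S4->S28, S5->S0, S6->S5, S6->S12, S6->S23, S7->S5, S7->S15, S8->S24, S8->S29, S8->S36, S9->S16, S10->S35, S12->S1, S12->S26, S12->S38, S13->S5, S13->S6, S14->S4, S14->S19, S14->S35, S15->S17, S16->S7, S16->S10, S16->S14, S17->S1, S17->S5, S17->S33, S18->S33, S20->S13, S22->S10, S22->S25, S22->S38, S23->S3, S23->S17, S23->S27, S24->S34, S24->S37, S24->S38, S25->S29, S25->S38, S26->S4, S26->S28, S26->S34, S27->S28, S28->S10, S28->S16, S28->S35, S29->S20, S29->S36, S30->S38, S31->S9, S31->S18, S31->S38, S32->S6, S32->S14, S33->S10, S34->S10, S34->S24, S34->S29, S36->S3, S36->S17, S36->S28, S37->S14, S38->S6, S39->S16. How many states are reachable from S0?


BFS from S0:
  layer 0: {S0}
  layer 1: {S28, S35}
  layer 2: {S10, S16}
  layer 3: {S7, S14}
  layer 4: {S4, S5, S15, S19}
  layer 5: {S17}
  layer 6: {S1, S33}
Reachable set: {S0, S1, S4, S5, S7, S10, S14, S15, S16, S17, S19, S28, S33, S35}
Count = 14

14


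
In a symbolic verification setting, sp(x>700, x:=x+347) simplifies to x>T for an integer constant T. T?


Formula: sp(P, x:=E) = exists old_x. (x = E[old_x/x]) AND P[old_x/x] (old_x is the value of x before the assignment; eliminate old_x by solving x = E[old_x/x] for old_x)
Step 1: Precondition P: x>700, i.e. old_x > 700
Step 2: Assignment gives x = old_x + 347, so old_x = x - 347
Step 3: Substitute into P: x - 347 > 700
Step 4: Simplify: x > 700+347 = 1047

1047


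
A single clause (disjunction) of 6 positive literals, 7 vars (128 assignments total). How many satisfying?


Step 1: Total=2^7=128
Step 2: Unsat when all 6 false: 2^1=2
Step 3: Sat=128-2=126

126


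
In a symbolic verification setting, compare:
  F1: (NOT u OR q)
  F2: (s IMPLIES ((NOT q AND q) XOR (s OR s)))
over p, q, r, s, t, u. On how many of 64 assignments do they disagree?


F1 = (NOT u OR q)
F2 = (s IMPLIES ((NOT q AND q) XOR (s OR s)))
Evaluate both on each of 64 rows (bits = p,q,r,s,t,u):
  row 0 [000000]: F1=1 F2=1 -> 0
  row 1 [000001]: F1=0 F2=1 (differ) -> 1
  row 2 [000010]: F1=1 F2=1 -> 0
  row 3 [000011]: F1=0 F2=1 (differ) -> 1
  row 4 [000100]: F1=1 F2=1 -> 0
  (every remaining row is evaluated the same way; all 64 results are listed next)
Full result column, 8 rows per line (p,q,r fixed per line; s,t,u runs 000..111 left to right):
  rows 0-7 [p,q,r=000]: 01010101  (ones: 4)
  rows 8-15 [p,q,r=001]: 01010101  (ones: 4)
  rows 16-23 [p,q,r=010]: 00000000  (ones: 0)
  rows 24-31 [p,q,r=011]: 00000000  (ones: 0)
  rows 32-39 [p,q,r=100]: 01010101  (ones: 4)
  rows 40-47 [p,q,r=101]: 01010101  (ones: 4)
  rows 48-55 [p,q,r=110]: 00000000  (ones: 0)
  rows 56-63 [p,q,r=111]: 00000000  (ones: 0)
Disagreements = 4+4+0+0+4+4+0+0 = 16

16


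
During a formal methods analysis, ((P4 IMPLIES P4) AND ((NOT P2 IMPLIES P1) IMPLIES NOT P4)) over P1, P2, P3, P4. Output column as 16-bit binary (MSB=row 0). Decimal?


Formula: ((P4 IMPLIES P4) AND ((NOT P2 IMPLIES P1) IMPLIES NOT P4)) over P1, P2, P3, P4 (16 rows)
Evaluate each row (bits = P1,P2,P3,P4, MSB first):
  row 0 [0000]: ((0 IMPLIES 0) AND ((NOT 0 IMPLIES 0) IMPLIES NOT 0)) -> 1
  row 1 [0001]: ((1 IMPLIES 1) AND ((NOT 0 IMPLIES 0) IMPLIES NOT 1)) -> 1
  row 2 [0010]: ((0 IMPLIES 0) AND ((NOT 0 IMPLIES 0) IMPLIES NOT 0)) -> 1
  row 3 [0011]: ((1 IMPLIES 1) AND ((NOT 0 IMPLIES 0) IMPLIES NOT 1)) -> 1
  row 4 [0100]: ((0 IMPLIES 0) AND ((NOT 1 IMPLIES 0) IMPLIES NOT 0)) -> 1
  row 5 [0101]: ((1 IMPLIES 1) AND ((NOT 1 IMPLIES 0) IMPLIES NOT 1)) -> 0
  row 6 [0110]: ((0 IMPLIES 0) AND ((NOT 1 IMPLIES 0) IMPLIES NOT 0)) -> 1
  row 7 [0111]: ((1 IMPLIES 1) AND ((NOT 1 IMPLIES 0) IMPLIES NOT 1)) -> 0
  row 8 [1000]: ((0 IMPLIES 0) AND ((NOT 0 IMPLIES 1) IMPLIES NOT 0)) -> 1
  row 9 [1001]: ((1 IMPLIES 1) AND ((NOT 0 IMPLIES 1) IMPLIES NOT 1)) -> 0
  row 10 [1010]: ((0 IMPLIES 0) AND ((NOT 0 IMPLIES 1) IMPLIES NOT 0)) -> 1
  row 11 [1011]: ((1 IMPLIES 1) AND ((NOT 0 IMPLIES 1) IMPLIES NOT 1)) -> 0
  row 12 [1100]: ((0 IMPLIES 0) AND ((NOT 1 IMPLIES 1) IMPLIES NOT 0)) -> 1
  row 13 [1101]: ((1 IMPLIES 1) AND ((NOT 1 IMPLIES 1) IMPLIES NOT 1)) -> 0
  row 14 [1110]: ((0 IMPLIES 0) AND ((NOT 1 IMPLIES 1) IMPLIES NOT 0)) -> 1
  row 15 [1111]: ((1 IMPLIES 1) AND ((NOT 1 IMPLIES 1) IMPLIES NOT 1)) -> 0
Full result column, 4 rows per line (P1,P2 fixed per line; P3,P4 runs 00..11 left to right):
  rows 0-3 [P1,P2=00]: 1111  = hex F
  rows 4-7 [P1,P2=01]: 1010  = hex A
  rows 8-11 [P1,P2=10]: 1010  = hex A
  rows 12-15 [P1,P2=11]: 1010  = hex A
Output column (row 0 .. row 15) = 1111101010101010
Output column grouped in 4s = 1111 1010 1010 1010 = 0xFAAA
Convert to decimal digit by digit (value = value*16 + digit):
  F -> 15
  15*16 + 10 (A) = 250
  250*16 + 10 (A) = 4010
  4010*16 + 10 (A) = 64170
Decimal = 64170

64170


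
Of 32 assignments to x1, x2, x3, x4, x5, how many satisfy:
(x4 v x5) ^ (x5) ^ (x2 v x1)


CNF with 3 clauses over 5 vars (32 assignments).
An assignment satisfies CNF iff every clause has >=1 true literal.
Check each row (bits = x1,x2,x3,x4,x5; clause T/F shown):
  row 0 [00000]: clauses=FFF -> 0
  row 1 [00001]: clauses=TTF -> 0
  row 2 [00010]: clauses=TFF -> 0
  row 3 [00011]: clauses=TTF -> 0
  row 4 [00100]: clauses=FFF -> 0
  row 5 [00101]: clauses=TTF -> 0
  row 6 [00110]: clauses=TFF -> 0
  row 7 [00111]: clauses=TTF -> 0
  row 8 [01000]: clauses=FFT -> 0
  row 9 [01001]: clauses=TTT -> 1
  row 10 [01010]: clauses=TFT -> 0
  row 11 [01011]: clauses=TTT -> 1
  row 12 [01100]: clauses=FFT -> 0
  row 13 [01101]: clauses=TTT -> 1
  row 14 [01110]: clauses=TFT -> 0
  row 15 [01111]: clauses=TTT -> 1
  row 16 [10000]: clauses=FFT -> 0
  row 17 [10001]: clauses=TTT -> 1
  row 18 [10010]: clauses=TFT -> 0
  row 19 [10011]: clauses=TTT -> 1
  row 20 [10100]: clauses=FFT -> 0
  row 21 [10101]: clauses=TTT -> 1
  row 22 [10110]: clauses=TFT -> 0
  row 23 [10111]: clauses=TTT -> 1
  row 24 [11000]: clauses=FFT -> 0
  row 25 [11001]: clauses=TTT -> 1
  row 26 [11010]: clauses=TFT -> 0
  row 27 [11011]: clauses=TTT -> 1
  row 28 [11100]: clauses=FFT -> 0
  row 29 [11101]: clauses=TTT -> 1
  row 30 [11110]: clauses=TFT -> 0
  row 31 [11111]: clauses=TTT -> 1
Full result column, 8 rows per line (x1,x2 fixed per line; x3,x4,x5 runs 000..111 left to right):
  rows 0-7 [x1,x2=00]: 00000000  (ones: 0)
  rows 8-15 [x1,x2=01]: 01010101  (ones: 4)
  rows 16-23 [x1,x2=10]: 01010101  (ones: 4)
  rows 24-31 [x1,x2=11]: 01010101  (ones: 4)
Satisfying assignments = 0+4+4+4 = 12

12


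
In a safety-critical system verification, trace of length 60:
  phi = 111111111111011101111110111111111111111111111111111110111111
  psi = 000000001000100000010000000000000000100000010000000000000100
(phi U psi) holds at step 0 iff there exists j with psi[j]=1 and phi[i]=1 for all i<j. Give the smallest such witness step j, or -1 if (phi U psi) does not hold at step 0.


(phi U psi) at 0: need smallest j with psi[j]=1 and phi[i]=1 for all i in [0,j).
Scan from step 0:
  step 0: phi=1, psi=0 -> continue
  step 1: phi=1, psi=0 -> continue
  step 2: phi=1, psi=0 -> continue
  step 3: phi=1, psi=0 -> continue
  step 8: psi=1 and phi held for [0,8) -> witness found
Witness step = 8

8


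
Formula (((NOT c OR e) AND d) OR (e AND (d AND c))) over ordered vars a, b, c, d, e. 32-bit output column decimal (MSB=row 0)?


Formula: (((NOT c OR e) AND d) OR (e AND (d AND c))) over a, b, c, d, e (32 rows)
Evaluate each row (bits = a,b,c,d,e, MSB first):
  row 0 [00000]: (((NOT 0 OR 0) AND 0) OR (0 AND (0 AND 0))) -> 0
  row 1 [00001]: (((NOT 0 OR 1) AND 0) OR (1 AND (0 AND 0))) -> 0
  row 2 [00010]: (((NOT 0 OR 0) AND 1) OR (0 AND (1 AND 0))) -> 1
  row 3 [00011]: (((NOT 0 OR 1) AND 1) OR (1 AND (1 AND 0))) -> 1
  row 4 [00100]: (((NOT 1 OR 0) AND 0) OR (0 AND (0 AND 1))) -> 0
  row 5 [00101]: (((NOT 1 OR 1) AND 0) OR (1 AND (0 AND 1))) -> 0
  row 6 [00110]: (((NOT 1 OR 0) AND 1) OR (0 AND (1 AND 1))) -> 0
  row 7 [00111]: (((NOT 1 OR 1) AND 1) OR (1 AND (1 AND 1))) -> 1
  row 8 [01000]: (((NOT 0 OR 0) AND 0) OR (0 AND (0 AND 0))) -> 0
  row 9 [01001]: (((NOT 0 OR 1) AND 0) OR (1 AND (0 AND 0))) -> 0
  row 10 [01010]: (((NOT 0 OR 0) AND 1) OR (0 AND (1 AND 0))) -> 1
  row 11 [01011]: (((NOT 0 OR 1) AND 1) OR (1 AND (1 AND 0))) -> 1
  row 12 [01100]: (((NOT 1 OR 0) AND 0) OR (0 AND (0 AND 1))) -> 0
  row 13 [01101]: (((NOT 1 OR 1) AND 0) OR (1 AND (0 AND 1))) -> 0
  row 14 [01110]: (((NOT 1 OR 0) AND 1) OR (0 AND (1 AND 1))) -> 0
  row 15 [01111]: (((NOT 1 OR 1) AND 1) OR (1 AND (1 AND 1))) -> 1
  row 16 [10000]: (((NOT 0 OR 0) AND 0) OR (0 AND (0 AND 0))) -> 0
  row 17 [10001]: (((NOT 0 OR 1) AND 0) OR (1 AND (0 AND 0))) -> 0
  row 18 [10010]: (((NOT 0 OR 0) AND 1) OR (0 AND (1 AND 0))) -> 1
  row 19 [10011]: (((NOT 0 OR 1) AND 1) OR (1 AND (1 AND 0))) -> 1
  row 20 [10100]: (((NOT 1 OR 0) AND 0) OR (0 AND (0 AND 1))) -> 0
  row 21 [10101]: (((NOT 1 OR 1) AND 0) OR (1 AND (0 AND 1))) -> 0
  row 22 [10110]: (((NOT 1 OR 0) AND 1) OR (0 AND (1 AND 1))) -> 0
  row 23 [10111]: (((NOT 1 OR 1) AND 1) OR (1 AND (1 AND 1))) -> 1
  row 24 [11000]: (((NOT 0 OR 0) AND 0) OR (0 AND (0 AND 0))) -> 0
  row 25 [11001]: (((NOT 0 OR 1) AND 0) OR (1 AND (0 AND 0))) -> 0
  row 26 [11010]: (((NOT 0 OR 0) AND 1) OR (0 AND (1 AND 0))) -> 1
  row 27 [11011]: (((NOT 0 OR 1) AND 1) OR (1 AND (1 AND 0))) -> 1
  row 28 [11100]: (((NOT 1 OR 0) AND 0) OR (0 AND (0 AND 1))) -> 0
  row 29 [11101]: (((NOT 1 OR 1) AND 0) OR (1 AND (0 AND 1))) -> 0
  row 30 [11110]: (((NOT 1 OR 0) AND 1) OR (0 AND (1 AND 1))) -> 0
  row 31 [11111]: (((NOT 1 OR 1) AND 1) OR (1 AND (1 AND 1))) -> 1
Full result column, 4 rows per line (a,b,c fixed per line; d,e runs 00..11 left to right):
  rows 0-3 [a,b,c=000]: 0011  = hex 3
  rows 4-7 [a,b,c=001]: 0001  = hex 1
  rows 8-11 [a,b,c=010]: 0011  = hex 3
  rows 12-15 [a,b,c=011]: 0001  = hex 1
  rows 16-19 [a,b,c=100]: 0011  = hex 3
  rows 20-23 [a,b,c=101]: 0001  = hex 1
  rows 24-27 [a,b,c=110]: 0011  = hex 3
  rows 28-31 [a,b,c=111]: 0001  = hex 1
Output column (row 0 .. row 31) = 00110001001100010011000100110001
Output column grouped in 4s = 0011 0001 0011 0001 0011 0001 0011 0001 = 0x31313131
Convert to decimal digit by digit (value = value*16 + digit):
  3 -> 3
  3*16 + 1 = 49
  49*16 + 3 = 787
  787*16 + 1 = 12593
  12593*16 + 3 = 201491
  201491*16 + 1 = 3223857
  3223857*16 + 3 = 51581715
  51581715*16 + 1 = 825307441
Decimal = 825307441

825307441


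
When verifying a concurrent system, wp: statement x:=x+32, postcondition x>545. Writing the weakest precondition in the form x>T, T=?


Formula: wp(x:=E, P) = P[E/x] (substitute E for x in postcondition)
Step 1: Postcondition: x>545
Step 2: Substitute x+32 for x: x+32>545
Step 3: Solve for x: x > 545-32 = 513

513


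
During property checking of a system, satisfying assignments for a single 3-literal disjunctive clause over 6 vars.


Step 1: Total=2^6=64
Step 2: Unsat when all 3 false: 2^3=8
Step 3: Sat=64-8=56

56


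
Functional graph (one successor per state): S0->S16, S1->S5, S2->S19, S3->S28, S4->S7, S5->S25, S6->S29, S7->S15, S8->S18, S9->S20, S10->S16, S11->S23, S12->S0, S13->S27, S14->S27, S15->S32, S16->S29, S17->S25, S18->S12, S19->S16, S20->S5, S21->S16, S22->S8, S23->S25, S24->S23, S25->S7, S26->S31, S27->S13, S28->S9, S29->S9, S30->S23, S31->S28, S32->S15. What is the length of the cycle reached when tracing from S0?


Trace from S0 until a state repeats:
  S0 -> S16 -> S29 -> S9 -> S20 -> S5 -> S25 -> S7 -> S15 -> S32 -> S15
S15 first seen at step 8, revisited at step 10.
Cycle length = 10 - 8 = 2

2


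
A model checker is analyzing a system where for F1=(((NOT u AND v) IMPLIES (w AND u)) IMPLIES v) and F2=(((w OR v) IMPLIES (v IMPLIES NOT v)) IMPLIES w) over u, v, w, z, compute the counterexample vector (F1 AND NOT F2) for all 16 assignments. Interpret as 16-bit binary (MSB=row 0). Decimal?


F1 = (((NOT u AND v) IMPLIES (w AND u)) IMPLIES v)
F2 = (((w OR v) IMPLIES (v IMPLIES NOT v)) IMPLIES w)
Counterexample to F1=>F2 is where F1=1 and F2=0.
Evaluate each row (bits = u,v,w,z, MSB first):
  row 0 [0000]: F1=0 F2=0 -> F1&~F2 -> 0
  row 1 [0001]: F1=0 F2=0 -> F1&~F2 -> 0
  row 2 [0010]: F1=0 F2=1 -> F1&~F2 -> 0
  row 3 [0011]: F1=0 F2=1 -> F1&~F2 -> 0
  row 4 [0100]: F1=1 F2=1 -> F1&~F2 -> 0
  row 5 [0101]: F1=1 F2=1 -> F1&~F2 -> 0
  row 6 [0110]: F1=1 F2=1 -> F1&~F2 -> 0
  row 7 [0111]: F1=1 F2=1 -> F1&~F2 -> 0
  row 8 [1000]: F1=0 F2=0 -> F1&~F2 -> 0
  row 9 [1001]: F1=0 F2=0 -> F1&~F2 -> 0
  row 10 [1010]: F1=0 F2=1 -> F1&~F2 -> 0
  row 11 [1011]: F1=0 F2=1 -> F1&~F2 -> 0
  row 12 [1100]: F1=1 F2=1 -> F1&~F2 -> 0
  row 13 [1101]: F1=1 F2=1 -> F1&~F2 -> 0
  row 14 [1110]: F1=1 F2=1 -> F1&~F2 -> 0
  row 15 [1111]: F1=1 F2=1 -> F1&~F2 -> 0
Full result column, 4 rows per line (u,v fixed per line; w,z runs 00..11 left to right):
  rows 0-3 [u,v=00]: 0000  = hex 0
  rows 4-7 [u,v=01]: 0000  = hex 0
  rows 8-11 [u,v=10]: 0000  = hex 0
  rows 12-15 [u,v=11]: 0000  = hex 0
Counterexample vector (row 0 .. row 15) = 0000000000000000
Output column grouped in 4s = 0000 0000 0000 0000 = 0x0000
Convert to decimal digit by digit (value = value*16 + digit):
  0 -> 0
  0*16 + 0 = 0
  0*16 + 0 = 0
  0*16 + 0 = 0
Decimal = 0

0


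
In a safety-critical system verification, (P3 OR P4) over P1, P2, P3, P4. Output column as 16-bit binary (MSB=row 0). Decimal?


Formula: (P3 OR P4) over P1, P2, P3, P4 (16 rows)
Evaluate each row (bits = P1,P2,P3,P4, MSB first):
  row 0 [0000]: (0 OR 0) -> 0
  row 1 [0001]: (0 OR 1) -> 1
  row 2 [0010]: (1 OR 0) -> 1
  row 3 [0011]: (1 OR 1) -> 1
  row 4 [0100]: (0 OR 0) -> 0
  row 5 [0101]: (0 OR 1) -> 1
  row 6 [0110]: (1 OR 0) -> 1
  row 7 [0111]: (1 OR 1) -> 1
  row 8 [1000]: (0 OR 0) -> 0
  row 9 [1001]: (0 OR 1) -> 1
  row 10 [1010]: (1 OR 0) -> 1
  row 11 [1011]: (1 OR 1) -> 1
  row 12 [1100]: (0 OR 0) -> 0
  row 13 [1101]: (0 OR 1) -> 1
  row 14 [1110]: (1 OR 0) -> 1
  row 15 [1111]: (1 OR 1) -> 1
Full result column, 4 rows per line (P1,P2 fixed per line; P3,P4 runs 00..11 left to right):
  rows 0-3 [P1,P2=00]: 0111  = hex 7
  rows 4-7 [P1,P2=01]: 0111  = hex 7
  rows 8-11 [P1,P2=10]: 0111  = hex 7
  rows 12-15 [P1,P2=11]: 0111  = hex 7
Output column (row 0 .. row 15) = 0111011101110111
Output column grouped in 4s = 0111 0111 0111 0111 = 0x7777
Convert to decimal digit by digit (value = value*16 + digit):
  7 -> 7
  7*16 + 7 = 119
  119*16 + 7 = 1911
  1911*16 + 7 = 30583
Decimal = 30583

30583


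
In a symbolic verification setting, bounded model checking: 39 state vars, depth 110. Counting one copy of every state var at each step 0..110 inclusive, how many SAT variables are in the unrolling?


BMC unrolls to depth k, creating one copy of each state var for steps 0..k.
Step count = 110 + 1 = 111 (steps 0 through 110)
Vars per step = 39
Total = 39 * 111 = 4329

4329


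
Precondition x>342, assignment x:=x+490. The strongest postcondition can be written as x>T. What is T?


Formula: sp(P, x:=E) = exists old_x. (x = E[old_x/x]) AND P[old_x/x] (old_x is the value of x before the assignment; eliminate old_x by solving x = E[old_x/x] for old_x)
Step 1: Precondition P: x>342, i.e. old_x > 342
Step 2: Assignment gives x = old_x + 490, so old_x = x - 490
Step 3: Substitute into P: x - 490 > 342
Step 4: Simplify: x > 342+490 = 832

832


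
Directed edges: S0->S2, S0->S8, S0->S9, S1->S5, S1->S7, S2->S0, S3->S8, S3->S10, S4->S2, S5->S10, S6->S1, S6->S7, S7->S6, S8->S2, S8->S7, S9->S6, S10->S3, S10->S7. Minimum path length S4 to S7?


BFS layer-by-layer from S4:
  dist 0: {S4}
  dist 1: {S2}
  dist 2: {S0}
  dist 3: {S8, S9}
  dist 4: {S6, S7}
  -> S7 reached at distance 4
Shortest path length = 4

4


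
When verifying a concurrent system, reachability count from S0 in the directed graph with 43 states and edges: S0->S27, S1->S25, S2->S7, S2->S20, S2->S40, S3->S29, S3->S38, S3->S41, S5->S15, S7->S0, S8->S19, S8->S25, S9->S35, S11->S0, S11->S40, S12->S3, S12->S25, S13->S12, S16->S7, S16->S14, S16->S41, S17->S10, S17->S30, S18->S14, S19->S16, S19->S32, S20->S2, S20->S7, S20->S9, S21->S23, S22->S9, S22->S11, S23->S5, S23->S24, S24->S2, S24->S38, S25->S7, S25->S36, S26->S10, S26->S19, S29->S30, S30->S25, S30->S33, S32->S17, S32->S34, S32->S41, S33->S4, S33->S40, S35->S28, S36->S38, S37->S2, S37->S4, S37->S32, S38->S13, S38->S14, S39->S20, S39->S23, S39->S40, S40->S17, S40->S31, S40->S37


BFS from S0:
  layer 0: {S0}
  layer 1: {S27}
Reachable set: {S0, S27}
Count = 2

2


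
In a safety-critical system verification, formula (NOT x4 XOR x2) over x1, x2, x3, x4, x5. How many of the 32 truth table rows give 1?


Formula: (NOT x4 XOR x2) over 5 vars (32 rows)
Evaluate each row (x1, x2, x3, x4, x5 as bits, MSB first):
  row 0 [00000]: (NOT 0 XOR 0) -> 1
  row 1 [00001]: (NOT 0 XOR 0) -> 1
  row 2 [00010]: (NOT 1 XOR 0) -> 0
  row 3 [00011]: (NOT 1 XOR 0) -> 0
  row 4 [00100]: (NOT 0 XOR 0) -> 1
  row 5 [00101]: (NOT 0 XOR 0) -> 1
  row 6 [00110]: (NOT 1 XOR 0) -> 0
  row 7 [00111]: (NOT 1 XOR 0) -> 0
  row 8 [01000]: (NOT 0 XOR 1) -> 0
  row 9 [01001]: (NOT 0 XOR 1) -> 0
  row 10 [01010]: (NOT 1 XOR 1) -> 1
  row 11 [01011]: (NOT 1 XOR 1) -> 1
  row 12 [01100]: (NOT 0 XOR 1) -> 0
  row 13 [01101]: (NOT 0 XOR 1) -> 0
  row 14 [01110]: (NOT 1 XOR 1) -> 1
  row 15 [01111]: (NOT 1 XOR 1) -> 1
  row 16 [10000]: (NOT 0 XOR 0) -> 1
  row 17 [10001]: (NOT 0 XOR 0) -> 1
  row 18 [10010]: (NOT 1 XOR 0) -> 0
  row 19 [10011]: (NOT 1 XOR 0) -> 0
  row 20 [10100]: (NOT 0 XOR 0) -> 1
  row 21 [10101]: (NOT 0 XOR 0) -> 1
  row 22 [10110]: (NOT 1 XOR 0) -> 0
  row 23 [10111]: (NOT 1 XOR 0) -> 0
  row 24 [11000]: (NOT 0 XOR 1) -> 0
  row 25 [11001]: (NOT 0 XOR 1) -> 0
  row 26 [11010]: (NOT 1 XOR 1) -> 1
  row 27 [11011]: (NOT 1 XOR 1) -> 1
  row 28 [11100]: (NOT 0 XOR 1) -> 0
  row 29 [11101]: (NOT 0 XOR 1) -> 0
  row 30 [11110]: (NOT 1 XOR 1) -> 1
  row 31 [11111]: (NOT 1 XOR 1) -> 1
Full result column, 8 rows per line (x1,x2 fixed per line; x3,x4,x5 runs 000..111 left to right):
  rows 0-7 [x1,x2=00]: 11001100  (ones: 4)
  rows 8-15 [x1,x2=01]: 00110011  (ones: 4)
  rows 16-23 [x1,x2=10]: 11001100  (ones: 4)
  rows 24-31 [x1,x2=11]: 00110011  (ones: 4)
Count of 1-rows = 4+4+4+4 = 16

16


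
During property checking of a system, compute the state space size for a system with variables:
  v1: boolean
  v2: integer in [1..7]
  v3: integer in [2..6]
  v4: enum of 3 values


State space = product of domain sizes of all variables.
Domain sizes:
  v1 (boolean): 2
  v2 (integer in [1..7]): 7
  v3 (integer in [2..6]): 5
  v4 (enum of 3 values): 3
Product = 2 * 7 * 5 * 3 = 210

210


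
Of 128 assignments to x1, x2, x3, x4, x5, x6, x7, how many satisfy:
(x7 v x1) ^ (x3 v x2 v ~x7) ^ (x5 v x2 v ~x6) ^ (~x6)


CNF with 4 clauses over 7 vars (128 assignments).
An assignment satisfies CNF iff every clause has >=1 true literal.
Check each row (bits = x1,x2,x3,x4,x5,x6,x7; clause T/F shown):
  row 0 [0000000]: clauses=FTTT -> 0
  row 1 [0000001]: clauses=TFTT -> 0
  row 2 [0000010]: clauses=FTFF -> 0
  row 3 [0000011]: clauses=TFFF -> 0
  row 4 [0000100]: clauses=FTTT -> 0
  (every remaining row is evaluated the same way; all 128 results are listed next)
Full result column, 8 rows per line (x1,x2,x3,x4 fixed per line; x5,x6,x7 runs 000..111 left to right):
  rows 0-7 [x1,x2,x3,x4=0000]: 00000000  (ones: 0)
  rows 8-15 [x1,x2,x3,x4=0001]: 00000000  (ones: 0)
  rows 16-23 [x1,x2,x3,x4=0010]: 01000100  (ones: 2)
  rows 24-31 [x1,x2,x3,x4=0011]: 01000100  (ones: 2)
  rows 32-39 [x1,x2,x3,x4=0100]: 01000100  (ones: 2)
  rows 40-47 [x1,x2,x3,x4=0101]: 01000100  (ones: 2)
  rows 48-55 [x1,x2,x3,x4=0110]: 01000100  (ones: 2)
  rows 56-63 [x1,x2,x3,x4=0111]: 01000100  (ones: 2)
  rows 64-71 [x1,x2,x3,x4=1000]: 10001000  (ones: 2)
  rows 72-79 [x1,x2,x3,x4=1001]: 10001000  (ones: 2)
  rows 80-87 [x1,x2,x3,x4=1010]: 11001100  (ones: 4)
  rows 88-95 [x1,x2,x3,x4=1011]: 11001100  (ones: 4)
  rows 96-103 [x1,x2,x3,x4=1100]: 11001100  (ones: 4)
  rows 104-111 [x1,x2,x3,x4=1101]: 11001100  (ones: 4)
  rows 112-119 [x1,x2,x3,x4=1110]: 11001100  (ones: 4)
  rows 120-127 [x1,x2,x3,x4=1111]: 11001100  (ones: 4)
Satisfying assignments = 0+0+2+2+2+2+2+2+2+2+4+4+4+4+4+4 = 40

40


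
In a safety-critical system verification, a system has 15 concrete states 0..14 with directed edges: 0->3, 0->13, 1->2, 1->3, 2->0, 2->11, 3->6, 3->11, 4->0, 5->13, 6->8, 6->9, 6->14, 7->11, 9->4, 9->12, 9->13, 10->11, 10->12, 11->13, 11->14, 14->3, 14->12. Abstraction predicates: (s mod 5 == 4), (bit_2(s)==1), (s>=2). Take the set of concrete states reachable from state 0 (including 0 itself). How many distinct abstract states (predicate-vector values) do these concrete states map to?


BFS from 0:
Concrete reachable: {0, 3, 4, 6, 8, 9, 11, 12, 13, 14}
Abstract via predicates (s mod 5 == 4), (bit_2(s)==1), (s>=2):
  (0,0,0) <- {0}
  (0,0,1) <- {3, 8, 11}
  (0,1,1) <- {6, 12, 13}
  (1,0,1) <- {9}
  (1,1,1) <- {4, 14}
Distinct abstract states = 5

5


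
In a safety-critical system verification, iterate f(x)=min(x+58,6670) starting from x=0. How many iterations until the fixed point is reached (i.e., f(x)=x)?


Step 1: x=0, cap=6670, increment=58
Step 2: x grows by 58 each step until capped at 6670; fixed point is x=6670
Step 3: iterations = ceil(6670/58) = 115

115


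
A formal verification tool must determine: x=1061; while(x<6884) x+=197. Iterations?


Step 1: x goes from 1061 toward 6884 by 197; the body runs while x<6884, so iterations = ceil((bound-start)/step)
Step 2: Distance=5823
Step 3: ceil(5823/197)=30

30


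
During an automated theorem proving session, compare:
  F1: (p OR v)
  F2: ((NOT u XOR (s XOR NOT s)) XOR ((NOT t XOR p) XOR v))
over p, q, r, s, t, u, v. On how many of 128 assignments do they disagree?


F1 = (p OR v)
F2 = ((NOT u XOR (s XOR NOT s)) XOR ((NOT t XOR p) XOR v))
Evaluate both on each of 128 rows (bits = p,q,r,s,t,u,v):
  row 0 [0000000]: F1=0 F2=1 (differ) -> 1
  row 1 [0000001]: F1=1 F2=0 (differ) -> 1
  row 2 [0000010]: F1=0 F2=0 -> 0
  row 3 [0000011]: F1=1 F2=1 -> 0
  row 4 [0000100]: F1=0 F2=0 -> 0
  (every remaining row is evaluated the same way; all 128 results are listed next)
Full result column, 8 rows per line (p,q,r,s fixed per line; t,u,v runs 000..111 left to right):
  rows 0-7 [p,q,r,s=0000]: 11000011  (ones: 4)
  rows 8-15 [p,q,r,s=0001]: 11000011  (ones: 4)
  rows 16-23 [p,q,r,s=0010]: 11000011  (ones: 4)
  rows 24-31 [p,q,r,s=0011]: 11000011  (ones: 4)
  rows 32-39 [p,q,r,s=0100]: 11000011  (ones: 4)
  rows 40-47 [p,q,r,s=0101]: 11000011  (ones: 4)
  rows 48-55 [p,q,r,s=0110]: 11000011  (ones: 4)
  rows 56-63 [p,q,r,s=0111]: 11000011  (ones: 4)
  rows 64-71 [p,q,r,s=1000]: 10010110  (ones: 4)
  rows 72-79 [p,q,r,s=1001]: 10010110  (ones: 4)
  rows 80-87 [p,q,r,s=1010]: 10010110  (ones: 4)
  rows 88-95 [p,q,r,s=1011]: 10010110  (ones: 4)
  rows 96-103 [p,q,r,s=1100]: 10010110  (ones: 4)
  rows 104-111 [p,q,r,s=1101]: 10010110  (ones: 4)
  rows 112-119 [p,q,r,s=1110]: 10010110  (ones: 4)
  rows 120-127 [p,q,r,s=1111]: 10010110  (ones: 4)
Disagreements = 4+4+4+4+4+4+4+4+4+4+4+4+4+4+4+4 = 64

64


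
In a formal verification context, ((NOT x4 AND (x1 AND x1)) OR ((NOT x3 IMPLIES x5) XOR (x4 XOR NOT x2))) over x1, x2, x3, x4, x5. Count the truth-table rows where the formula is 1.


Formula: ((NOT x4 AND (x1 AND x1)) OR ((NOT x3 IMPLIES x5) XOR (x4 XOR NOT x2))) over 5 vars (32 rows)
Evaluate each row (x1, x2, x3, x4, x5 as bits, MSB first):
  row 0 [00000]: ((NOT 0 AND (0 AND 0)) OR ((NOT 0 IMPLIES 0) XOR (0 XOR NOT 0))) -> 1
  row 1 [00001]: ((NOT 0 AND (0 AND 0)) OR ((NOT 0 IMPLIES 1) XOR (0 XOR NOT 0))) -> 0
  row 2 [00010]: ((NOT 1 AND (0 AND 0)) OR ((NOT 0 IMPLIES 0) XOR (1 XOR NOT 0))) -> 0
  row 3 [00011]: ((NOT 1 AND (0 AND 0)) OR ((NOT 0 IMPLIES 1) XOR (1 XOR NOT 0))) -> 1
  row 4 [00100]: ((NOT 0 AND (0 AND 0)) OR ((NOT 1 IMPLIES 0) XOR (0 XOR NOT 0))) -> 0
  row 5 [00101]: ((NOT 0 AND (0 AND 0)) OR ((NOT 1 IMPLIES 1) XOR (0 XOR NOT 0))) -> 0
  row 6 [00110]: ((NOT 1 AND (0 AND 0)) OR ((NOT 1 IMPLIES 0) XOR (1 XOR NOT 0))) -> 1
  row 7 [00111]: ((NOT 1 AND (0 AND 0)) OR ((NOT 1 IMPLIES 1) XOR (1 XOR NOT 0))) -> 1
  row 8 [01000]: ((NOT 0 AND (0 AND 0)) OR ((NOT 0 IMPLIES 0) XOR (0 XOR NOT 1))) -> 0
  row 9 [01001]: ((NOT 0 AND (0 AND 0)) OR ((NOT 0 IMPLIES 1) XOR (0 XOR NOT 1))) -> 1
  row 10 [01010]: ((NOT 1 AND (0 AND 0)) OR ((NOT 0 IMPLIES 0) XOR (1 XOR NOT 1))) -> 1
  row 11 [01011]: ((NOT 1 AND (0 AND 0)) OR ((NOT 0 IMPLIES 1) XOR (1 XOR NOT 1))) -> 0
  row 12 [01100]: ((NOT 0 AND (0 AND 0)) OR ((NOT 1 IMPLIES 0) XOR (0 XOR NOT 1))) -> 1
  row 13 [01101]: ((NOT 0 AND (0 AND 0)) OR ((NOT 1 IMPLIES 1) XOR (0 XOR NOT 1))) -> 1
  row 14 [01110]: ((NOT 1 AND (0 AND 0)) OR ((NOT 1 IMPLIES 0) XOR (1 XOR NOT 1))) -> 0
  row 15 [01111]: ((NOT 1 AND (0 AND 0)) OR ((NOT 1 IMPLIES 1) XOR (1 XOR NOT 1))) -> 0
  row 16 [10000]: ((NOT 0 AND (1 AND 1)) OR ((NOT 0 IMPLIES 0) XOR (0 XOR NOT 0))) -> 1
  row 17 [10001]: ((NOT 0 AND (1 AND 1)) OR ((NOT 0 IMPLIES 1) XOR (0 XOR NOT 0))) -> 1
  row 18 [10010]: ((NOT 1 AND (1 AND 1)) OR ((NOT 0 IMPLIES 0) XOR (1 XOR NOT 0))) -> 0
  row 19 [10011]: ((NOT 1 AND (1 AND 1)) OR ((NOT 0 IMPLIES 1) XOR (1 XOR NOT 0))) -> 1
  row 20 [10100]: ((NOT 0 AND (1 AND 1)) OR ((NOT 1 IMPLIES 0) XOR (0 XOR NOT 0))) -> 1
  row 21 [10101]: ((NOT 0 AND (1 AND 1)) OR ((NOT 1 IMPLIES 1) XOR (0 XOR NOT 0))) -> 1
  row 22 [10110]: ((NOT 1 AND (1 AND 1)) OR ((NOT 1 IMPLIES 0) XOR (1 XOR NOT 0))) -> 1
  row 23 [10111]: ((NOT 1 AND (1 AND 1)) OR ((NOT 1 IMPLIES 1) XOR (1 XOR NOT 0))) -> 1
  row 24 [11000]: ((NOT 0 AND (1 AND 1)) OR ((NOT 0 IMPLIES 0) XOR (0 XOR NOT 1))) -> 1
  row 25 [11001]: ((NOT 0 AND (1 AND 1)) OR ((NOT 0 IMPLIES 1) XOR (0 XOR NOT 1))) -> 1
  row 26 [11010]: ((NOT 1 AND (1 AND 1)) OR ((NOT 0 IMPLIES 0) XOR (1 XOR NOT 1))) -> 1
  row 27 [11011]: ((NOT 1 AND (1 AND 1)) OR ((NOT 0 IMPLIES 1) XOR (1 XOR NOT 1))) -> 0
  row 28 [11100]: ((NOT 0 AND (1 AND 1)) OR ((NOT 1 IMPLIES 0) XOR (0 XOR NOT 1))) -> 1
  row 29 [11101]: ((NOT 0 AND (1 AND 1)) OR ((NOT 1 IMPLIES 1) XOR (0 XOR NOT 1))) -> 1
  row 30 [11110]: ((NOT 1 AND (1 AND 1)) OR ((NOT 1 IMPLIES 0) XOR (1 XOR NOT 1))) -> 0
  row 31 [11111]: ((NOT 1 AND (1 AND 1)) OR ((NOT 1 IMPLIES 1) XOR (1 XOR NOT 1))) -> 0
Full result column, 8 rows per line (x1,x2 fixed per line; x3,x4,x5 runs 000..111 left to right):
  rows 0-7 [x1,x2=00]: 10010011  (ones: 4)
  rows 8-15 [x1,x2=01]: 01101100  (ones: 4)
  rows 16-23 [x1,x2=10]: 11011111  (ones: 7)
  rows 24-31 [x1,x2=11]: 11101100  (ones: 5)
Count of 1-rows = 4+4+7+5 = 20

20


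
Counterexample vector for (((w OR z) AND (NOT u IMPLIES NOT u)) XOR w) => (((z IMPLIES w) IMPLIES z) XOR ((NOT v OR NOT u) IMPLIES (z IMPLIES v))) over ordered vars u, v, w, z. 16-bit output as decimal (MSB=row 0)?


F1 = (((w OR z) AND (NOT u IMPLIES NOT u)) XOR w)
F2 = (((z IMPLIES w) IMPLIES z) XOR ((NOT v OR NOT u) IMPLIES (z IMPLIES v)))
Counterexample to F1=>F2 is where F1=1 and F2=0.
Evaluate each row (bits = u,v,w,z, MSB first):
  row 0 [0000]: F1=0 F2=1 -> F1&~F2 -> 0
  row 1 [0001]: F1=1 F2=1 -> F1&~F2 -> 0
  row 2 [0010]: F1=0 F2=1 -> F1&~F2 -> 0
  row 3 [0011]: F1=0 F2=1 -> F1&~F2 -> 0
  row 4 [0100]: F1=0 F2=1 -> F1&~F2 -> 0
  row 5 [0101]: F1=1 F2=0 -> F1&~F2 -> 1
  row 6 [0110]: F1=0 F2=1 -> F1&~F2 -> 0
  row 7 [0111]: F1=0 F2=0 -> F1&~F2 -> 0
  row 8 [1000]: F1=0 F2=1 -> F1&~F2 -> 0
  row 9 [1001]: F1=1 F2=1 -> F1&~F2 -> 0
  row 10 [1010]: F1=0 F2=1 -> F1&~F2 -> 0
  row 11 [1011]: F1=0 F2=1 -> F1&~F2 -> 0
  row 12 [1100]: F1=0 F2=1 -> F1&~F2 -> 0
  row 13 [1101]: F1=1 F2=0 -> F1&~F2 -> 1
  row 14 [1110]: F1=0 F2=1 -> F1&~F2 -> 0
  row 15 [1111]: F1=0 F2=0 -> F1&~F2 -> 0
Full result column, 4 rows per line (u,v fixed per line; w,z runs 00..11 left to right):
  rows 0-3 [u,v=00]: 0000  = hex 0
  rows 4-7 [u,v=01]: 0100  = hex 4
  rows 8-11 [u,v=10]: 0000  = hex 0
  rows 12-15 [u,v=11]: 0100  = hex 4
Counterexample vector (row 0 .. row 15) = 0000010000000100
Output column grouped in 4s = 0000 0100 0000 0100 = 0x0404
Convert to decimal digit by digit (value = value*16 + digit):
  0 -> 0
  0*16 + 4 = 4
  4*16 + 0 = 64
  64*16 + 4 = 1028
Decimal = 1028

1028


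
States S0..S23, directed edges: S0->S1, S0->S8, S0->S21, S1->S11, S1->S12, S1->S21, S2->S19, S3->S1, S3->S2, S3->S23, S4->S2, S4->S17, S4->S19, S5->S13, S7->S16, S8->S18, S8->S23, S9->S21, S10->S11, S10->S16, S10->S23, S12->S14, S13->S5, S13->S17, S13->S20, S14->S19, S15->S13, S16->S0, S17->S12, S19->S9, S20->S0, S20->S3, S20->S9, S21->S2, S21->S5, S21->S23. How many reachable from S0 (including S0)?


BFS from S0:
  layer 0: {S0}
  layer 1: {S1, S8, S21}
  layer 2: {S2, S5, S11, S12, S18, S23}
  layer 3: {S13, S14, S19}
  layer 4: {S9, S17, S20}
  layer 5: {S3}
Reachable set: {S0, S1, S2, S3, S5, S8, S9, S11, S12, S13, S14, S17, S18, S19, S20, S21, S23}
Count = 17

17


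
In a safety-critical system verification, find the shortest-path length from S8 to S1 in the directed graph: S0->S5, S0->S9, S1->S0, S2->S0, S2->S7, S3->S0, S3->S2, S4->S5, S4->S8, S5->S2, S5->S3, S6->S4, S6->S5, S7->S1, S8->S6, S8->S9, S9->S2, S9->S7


BFS layer-by-layer from S8:
  dist 0: {S8}
  dist 1: {S6, S9}
  dist 2: {S2, S4, S5, S7}
  dist 3: {S0, S1, S3}
  -> S1 reached at distance 3
Shortest path length = 3

3


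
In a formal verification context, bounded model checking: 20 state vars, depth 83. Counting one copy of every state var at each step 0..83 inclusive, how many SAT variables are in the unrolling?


BMC unrolls to depth k, creating one copy of each state var for steps 0..k.
Step count = 83 + 1 = 84 (steps 0 through 83)
Vars per step = 20
Total = 20 * 84 = 1680

1680


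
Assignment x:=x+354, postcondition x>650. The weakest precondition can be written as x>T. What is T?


Formula: wp(x:=E, P) = P[E/x] (substitute E for x in postcondition)
Step 1: Postcondition: x>650
Step 2: Substitute x+354 for x: x+354>650
Step 3: Solve for x: x > 650-354 = 296

296


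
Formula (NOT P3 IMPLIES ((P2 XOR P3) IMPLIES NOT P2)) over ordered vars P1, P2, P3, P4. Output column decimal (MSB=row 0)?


Formula: (NOT P3 IMPLIES ((P2 XOR P3) IMPLIES NOT P2)) over P1, P2, P3, P4 (16 rows)
Evaluate each row (bits = P1,P2,P3,P4, MSB first):
  row 0 [0000]: (NOT 0 IMPLIES ((0 XOR 0) IMPLIES NOT 0)) -> 1
  row 1 [0001]: (NOT 0 IMPLIES ((0 XOR 0) IMPLIES NOT 0)) -> 1
  row 2 [0010]: (NOT 1 IMPLIES ((0 XOR 1) IMPLIES NOT 0)) -> 1
  row 3 [0011]: (NOT 1 IMPLIES ((0 XOR 1) IMPLIES NOT 0)) -> 1
  row 4 [0100]: (NOT 0 IMPLIES ((1 XOR 0) IMPLIES NOT 1)) -> 0
  row 5 [0101]: (NOT 0 IMPLIES ((1 XOR 0) IMPLIES NOT 1)) -> 0
  row 6 [0110]: (NOT 1 IMPLIES ((1 XOR 1) IMPLIES NOT 1)) -> 1
  row 7 [0111]: (NOT 1 IMPLIES ((1 XOR 1) IMPLIES NOT 1)) -> 1
  row 8 [1000]: (NOT 0 IMPLIES ((0 XOR 0) IMPLIES NOT 0)) -> 1
  row 9 [1001]: (NOT 0 IMPLIES ((0 XOR 0) IMPLIES NOT 0)) -> 1
  row 10 [1010]: (NOT 1 IMPLIES ((0 XOR 1) IMPLIES NOT 0)) -> 1
  row 11 [1011]: (NOT 1 IMPLIES ((0 XOR 1) IMPLIES NOT 0)) -> 1
  row 12 [1100]: (NOT 0 IMPLIES ((1 XOR 0) IMPLIES NOT 1)) -> 0
  row 13 [1101]: (NOT 0 IMPLIES ((1 XOR 0) IMPLIES NOT 1)) -> 0
  row 14 [1110]: (NOT 1 IMPLIES ((1 XOR 1) IMPLIES NOT 1)) -> 1
  row 15 [1111]: (NOT 1 IMPLIES ((1 XOR 1) IMPLIES NOT 1)) -> 1
Full result column, 4 rows per line (P1,P2 fixed per line; P3,P4 runs 00..11 left to right):
  rows 0-3 [P1,P2=00]: 1111  = hex F
  rows 4-7 [P1,P2=01]: 0011  = hex 3
  rows 8-11 [P1,P2=10]: 1111  = hex F
  rows 12-15 [P1,P2=11]: 0011  = hex 3
Output column (row 0 .. row 15) = 1111001111110011
Output column grouped in 4s = 1111 0011 1111 0011 = 0xF3F3
Convert to decimal digit by digit (value = value*16 + digit):
  F -> 15
  15*16 + 3 = 243
  243*16 + 15 (F) = 3903
  3903*16 + 3 = 62451
Decimal = 62451

62451


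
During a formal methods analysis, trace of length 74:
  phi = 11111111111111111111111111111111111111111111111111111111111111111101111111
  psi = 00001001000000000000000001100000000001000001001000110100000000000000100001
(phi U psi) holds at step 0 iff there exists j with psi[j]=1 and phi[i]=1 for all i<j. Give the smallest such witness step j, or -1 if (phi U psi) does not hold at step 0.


(phi U psi) at 0: need smallest j with psi[j]=1 and phi[i]=1 for all i in [0,j).
Scan from step 0:
  step 0: phi=1, psi=0 -> continue
  step 1: phi=1, psi=0 -> continue
  step 2: phi=1, psi=0 -> continue
  step 3: phi=1, psi=0 -> continue
  step 4: psi=1 and phi held for [0,4) -> witness found
Witness step = 4

4


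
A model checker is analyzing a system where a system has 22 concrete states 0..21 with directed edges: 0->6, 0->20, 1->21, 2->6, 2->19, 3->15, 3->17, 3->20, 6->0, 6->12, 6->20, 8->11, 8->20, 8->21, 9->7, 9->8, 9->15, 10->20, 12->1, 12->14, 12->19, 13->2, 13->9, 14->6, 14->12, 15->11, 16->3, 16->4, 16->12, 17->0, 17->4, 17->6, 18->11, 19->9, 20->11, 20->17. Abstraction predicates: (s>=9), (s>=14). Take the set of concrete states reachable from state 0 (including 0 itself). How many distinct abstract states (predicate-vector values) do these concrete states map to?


BFS from 0:
Concrete reachable: {0, 1, 4, 6, 7, 8, 9, 11, 12, 14, 15, 17, 19, 20, 21}
Abstract via predicates (s>=9), (s>=14):
  (0,0) <- {0, 1, 4, 6, 7, 8}
  (1,0) <- {9, 11, 12}
  (1,1) <- {14, 15, 17, 19, 20, 21}
Distinct abstract states = 3

3


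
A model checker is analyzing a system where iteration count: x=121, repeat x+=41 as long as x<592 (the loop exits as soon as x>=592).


Step 1: x goes from 121 toward 592 by 41; the body runs while x<592, so iterations = ceil((bound-start)/step)
Step 2: Distance=471
Step 3: ceil(471/41)=12

12


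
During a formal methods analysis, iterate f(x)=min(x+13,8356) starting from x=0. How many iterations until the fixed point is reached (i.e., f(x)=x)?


Step 1: x=0, cap=8356, increment=13
Step 2: x grows by 13 each step until capped at 8356; fixed point is x=8356
Step 3: iterations = ceil(8356/13) = 643

643


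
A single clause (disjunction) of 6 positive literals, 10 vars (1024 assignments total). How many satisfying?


Step 1: Total=2^10=1024
Step 2: Unsat when all 6 false: 2^4=16
Step 3: Sat=1024-16=1008

1008


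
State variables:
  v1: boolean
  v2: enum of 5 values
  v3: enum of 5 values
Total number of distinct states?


State space = product of domain sizes of all variables.
Domain sizes:
  v1 (boolean): 2
  v2 (enum of 5 values): 5
  v3 (enum of 5 values): 5
Product = 2 * 5 * 5 = 50

50


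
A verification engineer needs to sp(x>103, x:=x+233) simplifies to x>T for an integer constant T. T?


Formula: sp(P, x:=E) = exists old_x. (x = E[old_x/x]) AND P[old_x/x] (old_x is the value of x before the assignment; eliminate old_x by solving x = E[old_x/x] for old_x)
Step 1: Precondition P: x>103, i.e. old_x > 103
Step 2: Assignment gives x = old_x + 233, so old_x = x - 233
Step 3: Substitute into P: x - 233 > 103
Step 4: Simplify: x > 103+233 = 336

336


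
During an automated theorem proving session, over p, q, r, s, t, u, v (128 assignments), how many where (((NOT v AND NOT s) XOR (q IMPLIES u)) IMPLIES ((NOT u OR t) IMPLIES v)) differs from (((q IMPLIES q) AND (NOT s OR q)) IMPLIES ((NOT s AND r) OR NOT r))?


F1 = (((NOT v AND NOT s) XOR (q IMPLIES u)) IMPLIES ((NOT u OR t) IMPLIES v))
F2 = (((q IMPLIES q) AND (NOT s OR q)) IMPLIES ((NOT s AND r) OR NOT r))
Evaluate both on each of 128 rows (bits = p,q,r,s,t,u,v):
  row 0 [0000000]: F1=1 F2=1 -> 0
  row 1 [0000001]: F1=1 F2=1 -> 0
  row 2 [0000010]: F1=1 F2=1 -> 0
  row 3 [0000011]: F1=1 F2=1 -> 0
  row 4 [0000100]: F1=1 F2=1 -> 0
  (every remaining row is evaluated the same way; all 128 results are listed next)
Full result column, 8 rows per line (p,q,r,s fixed per line; t,u,v runs 000..111 left to right):
  rows 0-7 [p,q,r,s=0000]: 00000000  (ones: 0)
  rows 8-15 [p,q,r,s=0001]: 10001010  (ones: 3)
  rows 16-23 [p,q,r,s=0010]: 00000000  (ones: 0)
  rows 24-31 [p,q,r,s=0011]: 10001010  (ones: 3)
  rows 32-39 [p,q,r,s=0100]: 10001000  (ones: 2)
  rows 40-47 [p,q,r,s=0101]: 00000010  (ones: 1)
  rows 48-55 [p,q,r,s=0110]: 10001000  (ones: 2)
  rows 56-63 [p,q,r,s=0111]: 11111101  (ones: 7)
  rows 64-71 [p,q,r,s=1000]: 00000000  (ones: 0)
  rows 72-79 [p,q,r,s=1001]: 10001010  (ones: 3)
  rows 80-87 [p,q,r,s=1010]: 00000000  (ones: 0)
  rows 88-95 [p,q,r,s=1011]: 10001010  (ones: 3)
  rows 96-103 [p,q,r,s=1100]: 10001000  (ones: 2)
  rows 104-111 [p,q,r,s=1101]: 00000010  (ones: 1)
  rows 112-119 [p,q,r,s=1110]: 10001000  (ones: 2)
  rows 120-127 [p,q,r,s=1111]: 11111101  (ones: 7)
Disagreements = 0+3+0+3+2+1+2+7+0+3+0+3+2+1+2+7 = 36

36


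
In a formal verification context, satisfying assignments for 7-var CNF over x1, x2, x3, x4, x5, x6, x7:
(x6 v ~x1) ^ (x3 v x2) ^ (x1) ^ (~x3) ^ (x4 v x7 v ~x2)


CNF with 5 clauses over 7 vars (128 assignments).
An assignment satisfies CNF iff every clause has >=1 true literal.
Check each row (bits = x1,x2,x3,x4,x5,x6,x7; clause T/F shown):
  row 0 [0000000]: clauses=TFFTT -> 0
  row 1 [0000001]: clauses=TFFTT -> 0
  row 2 [0000010]: clauses=TFFTT -> 0
  row 3 [0000011]: clauses=TFFTT -> 0
  row 4 [0000100]: clauses=TFFTT -> 0
  (every remaining row is evaluated the same way; all 128 results are listed next)
Full result column, 8 rows per line (x1,x2,x3,x4 fixed per line; x5,x6,x7 runs 000..111 left to right):
  rows 0-7 [x1,x2,x3,x4=0000]: 00000000  (ones: 0)
  rows 8-15 [x1,x2,x3,x4=0001]: 00000000  (ones: 0)
  rows 16-23 [x1,x2,x3,x4=0010]: 00000000  (ones: 0)
  rows 24-31 [x1,x2,x3,x4=0011]: 00000000  (ones: 0)
  rows 32-39 [x1,x2,x3,x4=0100]: 00000000  (ones: 0)
  rows 40-47 [x1,x2,x3,x4=0101]: 00000000  (ones: 0)
  rows 48-55 [x1,x2,x3,x4=0110]: 00000000  (ones: 0)
  rows 56-63 [x1,x2,x3,x4=0111]: 00000000  (ones: 0)
  rows 64-71 [x1,x2,x3,x4=1000]: 00000000  (ones: 0)
  rows 72-79 [x1,x2,x3,x4=1001]: 00000000  (ones: 0)
  rows 80-87 [x1,x2,x3,x4=1010]: 00000000  (ones: 0)
  rows 88-95 [x1,x2,x3,x4=1011]: 00000000  (ones: 0)
  rows 96-103 [x1,x2,x3,x4=1100]: 00010001  (ones: 2)
  rows 104-111 [x1,x2,x3,x4=1101]: 00110011  (ones: 4)
  rows 112-119 [x1,x2,x3,x4=1110]: 00000000  (ones: 0)
  rows 120-127 [x1,x2,x3,x4=1111]: 00000000  (ones: 0)
Satisfying assignments = 0+0+0+0+0+0+0+0+0+0+0+0+2+4+0+0 = 6

6


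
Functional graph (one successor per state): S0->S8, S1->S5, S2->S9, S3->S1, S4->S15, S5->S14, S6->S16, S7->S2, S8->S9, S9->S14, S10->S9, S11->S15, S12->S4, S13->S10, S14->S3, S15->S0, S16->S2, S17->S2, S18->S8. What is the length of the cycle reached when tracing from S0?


Trace from S0 until a state repeats:
  S0 -> S8 -> S9 -> S14 -> S3 -> S1 -> S5 -> S14
S14 first seen at step 3, revisited at step 7.
Cycle length = 7 - 3 = 4

4


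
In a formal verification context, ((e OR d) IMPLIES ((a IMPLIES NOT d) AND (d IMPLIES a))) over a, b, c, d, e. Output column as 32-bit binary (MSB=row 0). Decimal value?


Formula: ((e OR d) IMPLIES ((a IMPLIES NOT d) AND (d IMPLIES a))) over a, b, c, d, e (32 rows)
Evaluate each row (bits = a,b,c,d,e, MSB first):
  row 0 [00000]: ((0 OR 0) IMPLIES ((0 IMPLIES NOT 0) AND (0 IMPLIES 0))) -> 1
  row 1 [00001]: ((1 OR 0) IMPLIES ((0 IMPLIES NOT 0) AND (0 IMPLIES 0))) -> 1
  row 2 [00010]: ((0 OR 1) IMPLIES ((0 IMPLIES NOT 1) AND (1 IMPLIES 0))) -> 0
  row 3 [00011]: ((1 OR 1) IMPLIES ((0 IMPLIES NOT 1) AND (1 IMPLIES 0))) -> 0
  row 4 [00100]: ((0 OR 0) IMPLIES ((0 IMPLIES NOT 0) AND (0 IMPLIES 0))) -> 1
  row 5 [00101]: ((1 OR 0) IMPLIES ((0 IMPLIES NOT 0) AND (0 IMPLIES 0))) -> 1
  row 6 [00110]: ((0 OR 1) IMPLIES ((0 IMPLIES NOT 1) AND (1 IMPLIES 0))) -> 0
  row 7 [00111]: ((1 OR 1) IMPLIES ((0 IMPLIES NOT 1) AND (1 IMPLIES 0))) -> 0
  row 8 [01000]: ((0 OR 0) IMPLIES ((0 IMPLIES NOT 0) AND (0 IMPLIES 0))) -> 1
  row 9 [01001]: ((1 OR 0) IMPLIES ((0 IMPLIES NOT 0) AND (0 IMPLIES 0))) -> 1
  row 10 [01010]: ((0 OR 1) IMPLIES ((0 IMPLIES NOT 1) AND (1 IMPLIES 0))) -> 0
  row 11 [01011]: ((1 OR 1) IMPLIES ((0 IMPLIES NOT 1) AND (1 IMPLIES 0))) -> 0
  row 12 [01100]: ((0 OR 0) IMPLIES ((0 IMPLIES NOT 0) AND (0 IMPLIES 0))) -> 1
  row 13 [01101]: ((1 OR 0) IMPLIES ((0 IMPLIES NOT 0) AND (0 IMPLIES 0))) -> 1
  row 14 [01110]: ((0 OR 1) IMPLIES ((0 IMPLIES NOT 1) AND (1 IMPLIES 0))) -> 0
  row 15 [01111]: ((1 OR 1) IMPLIES ((0 IMPLIES NOT 1) AND (1 IMPLIES 0))) -> 0
  row 16 [10000]: ((0 OR 0) IMPLIES ((1 IMPLIES NOT 0) AND (0 IMPLIES 1))) -> 1
  row 17 [10001]: ((1 OR 0) IMPLIES ((1 IMPLIES NOT 0) AND (0 IMPLIES 1))) -> 1
  row 18 [10010]: ((0 OR 1) IMPLIES ((1 IMPLIES NOT 1) AND (1 IMPLIES 1))) -> 0
  row 19 [10011]: ((1 OR 1) IMPLIES ((1 IMPLIES NOT 1) AND (1 IMPLIES 1))) -> 0
  row 20 [10100]: ((0 OR 0) IMPLIES ((1 IMPLIES NOT 0) AND (0 IMPLIES 1))) -> 1
  row 21 [10101]: ((1 OR 0) IMPLIES ((1 IMPLIES NOT 0) AND (0 IMPLIES 1))) -> 1
  row 22 [10110]: ((0 OR 1) IMPLIES ((1 IMPLIES NOT 1) AND (1 IMPLIES 1))) -> 0
  row 23 [10111]: ((1 OR 1) IMPLIES ((1 IMPLIES NOT 1) AND (1 IMPLIES 1))) -> 0
  row 24 [11000]: ((0 OR 0) IMPLIES ((1 IMPLIES NOT 0) AND (0 IMPLIES 1))) -> 1
  row 25 [11001]: ((1 OR 0) IMPLIES ((1 IMPLIES NOT 0) AND (0 IMPLIES 1))) -> 1
  row 26 [11010]: ((0 OR 1) IMPLIES ((1 IMPLIES NOT 1) AND (1 IMPLIES 1))) -> 0
  row 27 [11011]: ((1 OR 1) IMPLIES ((1 IMPLIES NOT 1) AND (1 IMPLIES 1))) -> 0
  row 28 [11100]: ((0 OR 0) IMPLIES ((1 IMPLIES NOT 0) AND (0 IMPLIES 1))) -> 1
  row 29 [11101]: ((1 OR 0) IMPLIES ((1 IMPLIES NOT 0) AND (0 IMPLIES 1))) -> 1
  row 30 [11110]: ((0 OR 1) IMPLIES ((1 IMPLIES NOT 1) AND (1 IMPLIES 1))) -> 0
  row 31 [11111]: ((1 OR 1) IMPLIES ((1 IMPLIES NOT 1) AND (1 IMPLIES 1))) -> 0
Full result column, 4 rows per line (a,b,c fixed per line; d,e runs 00..11 left to right):
  rows 0-3 [a,b,c=000]: 1100  = hex C
  rows 4-7 [a,b,c=001]: 1100  = hex C
  rows 8-11 [a,b,c=010]: 1100  = hex C
  rows 12-15 [a,b,c=011]: 1100  = hex C
  rows 16-19 [a,b,c=100]: 1100  = hex C
  rows 20-23 [a,b,c=101]: 1100  = hex C
  rows 24-27 [a,b,c=110]: 1100  = hex C
  rows 28-31 [a,b,c=111]: 1100  = hex C
Output column (row 0 .. row 31) = 11001100110011001100110011001100
Output column grouped in 4s = 1100 1100 1100 1100 1100 1100 1100 1100 = 0xCCCCCCCC
Convert to decimal digit by digit (value = value*16 + digit):
  C -> 12
  12*16 + 12 (C) = 204
  204*16 + 12 (C) = 3276
  3276*16 + 12 (C) = 52428
  52428*16 + 12 (C) = 838860
  838860*16 + 12 (C) = 13421772
  13421772*16 + 12 (C) = 214748364
  214748364*16 + 12 (C) = 3435973836
Decimal = 3435973836

3435973836
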